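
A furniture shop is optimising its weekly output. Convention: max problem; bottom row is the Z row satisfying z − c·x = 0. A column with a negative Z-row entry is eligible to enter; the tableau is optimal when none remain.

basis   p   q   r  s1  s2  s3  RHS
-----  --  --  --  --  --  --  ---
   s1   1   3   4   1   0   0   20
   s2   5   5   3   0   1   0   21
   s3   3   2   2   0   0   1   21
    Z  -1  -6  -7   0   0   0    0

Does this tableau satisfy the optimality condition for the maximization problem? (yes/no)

The Z-row has a negative entry -7 in column r, so it is not optimal.

no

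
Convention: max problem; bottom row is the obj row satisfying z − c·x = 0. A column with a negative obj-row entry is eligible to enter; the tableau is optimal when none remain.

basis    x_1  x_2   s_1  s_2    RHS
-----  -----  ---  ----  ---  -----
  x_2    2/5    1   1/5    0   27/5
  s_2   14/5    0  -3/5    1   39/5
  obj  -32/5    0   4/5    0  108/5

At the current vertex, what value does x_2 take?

x_2 is basic (row 1); its value is the RHS of that row, 27/5.

27/5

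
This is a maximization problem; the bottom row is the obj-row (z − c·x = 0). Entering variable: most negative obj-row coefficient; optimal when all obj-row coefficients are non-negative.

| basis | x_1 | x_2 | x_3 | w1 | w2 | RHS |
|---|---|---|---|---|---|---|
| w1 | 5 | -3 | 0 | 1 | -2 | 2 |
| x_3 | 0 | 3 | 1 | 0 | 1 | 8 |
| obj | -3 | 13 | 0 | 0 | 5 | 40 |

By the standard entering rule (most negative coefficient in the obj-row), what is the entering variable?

x_1

Negative obj-row entries: x_1: -3.
The most negative is -3 in column x_1, so x_1 enters.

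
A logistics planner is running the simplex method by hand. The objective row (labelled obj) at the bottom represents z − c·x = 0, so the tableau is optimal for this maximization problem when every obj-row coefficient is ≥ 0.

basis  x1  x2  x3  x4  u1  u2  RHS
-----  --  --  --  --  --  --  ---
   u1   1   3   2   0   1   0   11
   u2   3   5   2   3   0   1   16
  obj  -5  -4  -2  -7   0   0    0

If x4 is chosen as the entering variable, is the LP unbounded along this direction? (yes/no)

Column x4 has positive entries in row(s) 2, so the ratio test bounds it — not unbounded.

no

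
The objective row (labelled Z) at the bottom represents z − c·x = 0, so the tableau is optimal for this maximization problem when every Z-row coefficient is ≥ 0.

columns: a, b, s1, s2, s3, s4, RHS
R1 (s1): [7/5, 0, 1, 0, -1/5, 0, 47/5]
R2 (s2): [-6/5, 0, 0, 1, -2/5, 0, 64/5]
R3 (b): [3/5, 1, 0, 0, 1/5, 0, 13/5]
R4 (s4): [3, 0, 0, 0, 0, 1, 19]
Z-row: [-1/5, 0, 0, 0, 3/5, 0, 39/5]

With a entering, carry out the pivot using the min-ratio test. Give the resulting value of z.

26/3

Ratio test on column a — row 1: (47/5)/(7/5) = 47/7; row 2: entry -6/5 ≤ 0; row 3: (13/5)/(3/5) = 13/3; row 4: 19/3 = 19/3. Minimum is 13/3 at row 3 (b leaves); pivot element 3/5.
Pivot on row 3; the Z-row RHS becomes 39/5 − (-1/5)·(13/3) = 26/3.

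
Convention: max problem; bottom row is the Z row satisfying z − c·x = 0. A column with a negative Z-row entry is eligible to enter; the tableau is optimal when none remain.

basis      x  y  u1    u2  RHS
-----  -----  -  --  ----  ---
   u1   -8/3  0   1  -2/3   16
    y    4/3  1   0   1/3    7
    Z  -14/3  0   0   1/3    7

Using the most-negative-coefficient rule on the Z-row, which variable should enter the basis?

Negative Z-row entries: x: -14/3.
The most negative is -14/3 in column x, so x enters.

x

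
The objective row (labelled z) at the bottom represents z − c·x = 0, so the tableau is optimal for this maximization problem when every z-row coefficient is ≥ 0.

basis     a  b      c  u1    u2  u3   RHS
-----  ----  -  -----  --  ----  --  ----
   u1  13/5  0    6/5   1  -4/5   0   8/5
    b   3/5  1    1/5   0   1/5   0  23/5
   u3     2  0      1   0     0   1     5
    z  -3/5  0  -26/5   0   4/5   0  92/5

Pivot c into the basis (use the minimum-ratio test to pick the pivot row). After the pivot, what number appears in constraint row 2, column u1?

Ratio test on column c — row 1: (8/5)/(6/5) = 4/3; row 2: (23/5)/(1/5) = 23; row 3: 5/1 = 5. Minimum is 4/3 at row 1 (u1 leaves); pivot element 6/5.
Divide row 1 by 6/5; eliminate column c from the other rows.
Row 2 update in column u1: 0 − (1/5)·(5/6) = -1/6.

-1/6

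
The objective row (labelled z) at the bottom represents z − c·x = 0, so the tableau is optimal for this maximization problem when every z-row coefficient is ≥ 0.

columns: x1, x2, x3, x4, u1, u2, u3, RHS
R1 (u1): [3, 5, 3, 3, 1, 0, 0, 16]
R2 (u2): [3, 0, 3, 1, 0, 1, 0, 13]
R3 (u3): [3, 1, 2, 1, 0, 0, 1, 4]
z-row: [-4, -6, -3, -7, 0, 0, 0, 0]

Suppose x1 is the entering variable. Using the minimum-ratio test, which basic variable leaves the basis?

u3

Column x1 entries and ratios — u1: 16/3 = 16/3; u2: 13/3 = 13/3; u3: 4/3 = 4/3.
Smallest ratio is 4/3 in the row of u3, so u3 leaves.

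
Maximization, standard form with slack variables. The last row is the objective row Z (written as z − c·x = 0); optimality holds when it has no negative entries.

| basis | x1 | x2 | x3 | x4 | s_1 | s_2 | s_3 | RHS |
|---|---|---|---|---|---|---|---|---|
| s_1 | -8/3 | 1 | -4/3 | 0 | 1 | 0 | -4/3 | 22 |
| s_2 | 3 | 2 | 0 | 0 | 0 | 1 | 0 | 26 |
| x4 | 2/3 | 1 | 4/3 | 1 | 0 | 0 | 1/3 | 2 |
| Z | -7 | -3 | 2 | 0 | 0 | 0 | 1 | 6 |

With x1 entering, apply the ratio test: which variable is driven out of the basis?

x4

Column x1 entries and ratios — s_1: -8/3 ≤ 0, skip; s_2: 26/3 = 26/3; x4: 2/(2/3) = 3.
Smallest ratio is 3 in the row of x4, so x4 leaves.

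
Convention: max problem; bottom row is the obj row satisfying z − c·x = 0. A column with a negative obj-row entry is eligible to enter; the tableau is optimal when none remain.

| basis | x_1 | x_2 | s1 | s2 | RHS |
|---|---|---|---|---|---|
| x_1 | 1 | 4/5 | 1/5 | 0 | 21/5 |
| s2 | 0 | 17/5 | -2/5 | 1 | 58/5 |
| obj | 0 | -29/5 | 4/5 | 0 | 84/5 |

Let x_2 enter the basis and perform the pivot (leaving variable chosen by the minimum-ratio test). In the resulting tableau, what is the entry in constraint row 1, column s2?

-4/17

Ratio test on column x_2 — row 1: (21/5)/(4/5) = 21/4; row 2: (58/5)/(17/5) = 58/17. Minimum is 58/17 at row 2 (s2 leaves); pivot element 17/5.
Divide row 2 by 17/5; eliminate column x_2 from the other rows.
Row 1 update in column s2: 0 − (4/5)·(5/17) = -4/17.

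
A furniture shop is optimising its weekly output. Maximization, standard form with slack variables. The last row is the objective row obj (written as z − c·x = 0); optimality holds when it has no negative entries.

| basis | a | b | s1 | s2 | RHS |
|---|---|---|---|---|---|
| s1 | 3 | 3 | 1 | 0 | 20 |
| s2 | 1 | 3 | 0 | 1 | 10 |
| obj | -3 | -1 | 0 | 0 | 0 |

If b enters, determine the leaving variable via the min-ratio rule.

Column b entries and ratios — s1: 20/3 = 20/3; s2: 10/3 = 10/3.
Smallest ratio is 10/3 in the row of s2, so s2 leaves.

s2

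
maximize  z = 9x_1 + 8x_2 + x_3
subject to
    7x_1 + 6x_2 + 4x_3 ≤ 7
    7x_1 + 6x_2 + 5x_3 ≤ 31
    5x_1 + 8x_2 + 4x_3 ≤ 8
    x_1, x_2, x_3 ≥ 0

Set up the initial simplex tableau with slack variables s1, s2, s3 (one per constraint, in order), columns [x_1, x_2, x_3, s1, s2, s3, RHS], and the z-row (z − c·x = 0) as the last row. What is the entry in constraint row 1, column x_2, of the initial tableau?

6

Constraint 1 has coefficient 6 on x_2.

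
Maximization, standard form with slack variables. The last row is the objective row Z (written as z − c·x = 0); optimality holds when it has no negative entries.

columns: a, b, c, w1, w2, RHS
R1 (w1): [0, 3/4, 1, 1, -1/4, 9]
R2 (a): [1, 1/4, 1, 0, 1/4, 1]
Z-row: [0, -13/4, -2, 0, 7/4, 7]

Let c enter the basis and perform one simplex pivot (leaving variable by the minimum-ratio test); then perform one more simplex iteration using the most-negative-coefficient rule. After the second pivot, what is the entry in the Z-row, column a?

13

Ratio test on column c — row 1: 9/1 = 9; row 2: 1/1 = 1. Minimum is 1 at row 2 (a leaves); pivot element 1.
Divide row 2 by 1; eliminate column c from the other rows.
Second iteration: most negative Z-row entry is -11/4 in column b, so b enters.
Ratio test on column b — row 1: 8/(1/2) = 16; row 2: 1/(1/4) = 4. Minimum is 4 at row 2 (c leaves); pivot element 1/4.
Divide row 2 by 1/4; eliminate column b from the other rows.
After both pivots, the entry at the Z-row, column a is 13.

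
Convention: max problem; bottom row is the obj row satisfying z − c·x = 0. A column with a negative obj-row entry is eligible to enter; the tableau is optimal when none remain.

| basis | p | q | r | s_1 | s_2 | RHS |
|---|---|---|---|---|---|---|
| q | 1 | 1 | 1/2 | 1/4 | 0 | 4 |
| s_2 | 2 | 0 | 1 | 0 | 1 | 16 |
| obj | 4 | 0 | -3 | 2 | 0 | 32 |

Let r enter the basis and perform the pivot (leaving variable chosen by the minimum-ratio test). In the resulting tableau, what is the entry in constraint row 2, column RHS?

8

Ratio test on column r — row 1: 4/(1/2) = 8; row 2: 16/1 = 16. Minimum is 8 at row 1 (q leaves); pivot element 1/2.
Divide row 1 by 1/2; eliminate column r from the other rows.
Row 2 update in column RHS: 16 − 1·8 = 8.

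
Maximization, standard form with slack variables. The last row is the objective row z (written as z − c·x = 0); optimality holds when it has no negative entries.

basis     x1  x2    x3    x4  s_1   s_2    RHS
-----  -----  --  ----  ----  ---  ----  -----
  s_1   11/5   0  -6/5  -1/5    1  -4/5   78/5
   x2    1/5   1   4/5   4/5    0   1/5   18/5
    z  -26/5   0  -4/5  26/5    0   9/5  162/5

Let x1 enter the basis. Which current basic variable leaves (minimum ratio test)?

Column x1 entries and ratios — s_1: (78/5)/(11/5) = 78/11; x2: (18/5)/(1/5) = 18.
Smallest ratio is 78/11 in the row of s_1, so s_1 leaves.

s_1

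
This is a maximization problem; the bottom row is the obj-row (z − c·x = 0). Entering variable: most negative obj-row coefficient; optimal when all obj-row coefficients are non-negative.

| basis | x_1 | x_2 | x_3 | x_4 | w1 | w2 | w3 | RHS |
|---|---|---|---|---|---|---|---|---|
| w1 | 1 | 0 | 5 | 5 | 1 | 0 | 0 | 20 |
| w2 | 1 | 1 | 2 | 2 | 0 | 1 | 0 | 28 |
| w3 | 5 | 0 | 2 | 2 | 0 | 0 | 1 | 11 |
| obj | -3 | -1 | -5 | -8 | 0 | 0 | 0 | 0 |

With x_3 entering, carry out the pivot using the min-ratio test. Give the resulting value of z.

Ratio test on column x_3 — row 1: 20/5 = 4; row 2: 28/2 = 14; row 3: 11/2 = 11/2. Minimum is 4 at row 1 (w1 leaves); pivot element 5.
Pivot on row 1; the obj-row RHS becomes 0 − (-5)·4 = 20.

20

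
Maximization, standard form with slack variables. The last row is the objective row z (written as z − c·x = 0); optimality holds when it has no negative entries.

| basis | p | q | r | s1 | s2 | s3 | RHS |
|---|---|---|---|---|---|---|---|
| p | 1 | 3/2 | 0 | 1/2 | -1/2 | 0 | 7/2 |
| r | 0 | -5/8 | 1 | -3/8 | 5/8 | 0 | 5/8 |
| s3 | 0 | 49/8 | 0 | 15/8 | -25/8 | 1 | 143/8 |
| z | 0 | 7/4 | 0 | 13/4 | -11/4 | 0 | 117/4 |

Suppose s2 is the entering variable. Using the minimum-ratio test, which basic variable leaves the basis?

r

Column s2 entries and ratios — p: -1/2 ≤ 0, skip; r: (5/8)/(5/8) = 1; s3: -25/8 ≤ 0, skip.
Smallest ratio is 1 in the row of r, so r leaves.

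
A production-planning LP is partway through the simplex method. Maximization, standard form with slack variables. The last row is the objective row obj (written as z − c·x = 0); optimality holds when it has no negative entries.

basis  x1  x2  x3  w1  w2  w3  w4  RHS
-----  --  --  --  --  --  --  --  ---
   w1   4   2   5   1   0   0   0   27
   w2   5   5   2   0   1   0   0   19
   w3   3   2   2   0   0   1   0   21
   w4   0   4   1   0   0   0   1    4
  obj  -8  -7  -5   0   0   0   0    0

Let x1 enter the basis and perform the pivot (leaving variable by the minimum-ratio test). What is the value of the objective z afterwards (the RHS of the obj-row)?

Ratio test on column x1 — row 1: 27/4 = 27/4; row 2: 19/5 = 19/5; row 3: 21/3 = 7; row 4: entry 0 ≤ 0. Minimum is 19/5 at row 2 (w2 leaves); pivot element 5.
Pivot on row 2; the obj-row RHS becomes 0 − (-8)·(19/5) = 152/5.

152/5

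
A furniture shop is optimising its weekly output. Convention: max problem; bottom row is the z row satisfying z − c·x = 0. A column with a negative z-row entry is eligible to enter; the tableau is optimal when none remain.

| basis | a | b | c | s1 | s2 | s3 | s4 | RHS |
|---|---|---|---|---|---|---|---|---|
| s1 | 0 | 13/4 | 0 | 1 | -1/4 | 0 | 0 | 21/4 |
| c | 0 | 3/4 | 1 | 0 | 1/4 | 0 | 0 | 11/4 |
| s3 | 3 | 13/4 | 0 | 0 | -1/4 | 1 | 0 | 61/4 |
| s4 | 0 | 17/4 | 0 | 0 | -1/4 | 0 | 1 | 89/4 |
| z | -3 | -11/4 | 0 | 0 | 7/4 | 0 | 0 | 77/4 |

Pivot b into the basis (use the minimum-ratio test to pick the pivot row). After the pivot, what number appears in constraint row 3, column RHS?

10

Ratio test on column b — row 1: (21/4)/(13/4) = 21/13; row 2: (11/4)/(3/4) = 11/3; row 3: (61/4)/(13/4) = 61/13; row 4: (89/4)/(17/4) = 89/17. Minimum is 21/13 at row 1 (s1 leaves); pivot element 13/4.
Divide row 1 by 13/4; eliminate column b from the other rows.
Row 3 update in column RHS: 61/4 − (13/4)·(21/13) = 10.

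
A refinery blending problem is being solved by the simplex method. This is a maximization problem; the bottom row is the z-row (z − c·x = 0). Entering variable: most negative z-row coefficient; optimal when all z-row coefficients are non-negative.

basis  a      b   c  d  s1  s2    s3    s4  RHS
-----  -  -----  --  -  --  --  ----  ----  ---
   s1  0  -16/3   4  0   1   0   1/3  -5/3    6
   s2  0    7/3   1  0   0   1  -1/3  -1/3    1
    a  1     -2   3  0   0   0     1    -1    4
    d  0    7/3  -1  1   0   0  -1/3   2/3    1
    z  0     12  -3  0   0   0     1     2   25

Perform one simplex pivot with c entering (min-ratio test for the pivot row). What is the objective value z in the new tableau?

Ratio test on column c — row 1: 6/4 = 3/2; row 2: 1/1 = 1; row 3: 4/3 = 4/3; row 4: entry -1 ≤ 0. Minimum is 1 at row 2 (s2 leaves); pivot element 1.
Pivot on row 2; the z-row RHS becomes 25 − (-3)·1 = 28.

28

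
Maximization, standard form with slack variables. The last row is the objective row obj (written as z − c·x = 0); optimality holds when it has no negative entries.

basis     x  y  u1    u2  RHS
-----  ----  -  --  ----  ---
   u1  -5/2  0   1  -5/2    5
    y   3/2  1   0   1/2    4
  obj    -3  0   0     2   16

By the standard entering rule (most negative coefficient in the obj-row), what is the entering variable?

x

Negative obj-row entries: x: -3.
The most negative is -3 in column x, so x enters.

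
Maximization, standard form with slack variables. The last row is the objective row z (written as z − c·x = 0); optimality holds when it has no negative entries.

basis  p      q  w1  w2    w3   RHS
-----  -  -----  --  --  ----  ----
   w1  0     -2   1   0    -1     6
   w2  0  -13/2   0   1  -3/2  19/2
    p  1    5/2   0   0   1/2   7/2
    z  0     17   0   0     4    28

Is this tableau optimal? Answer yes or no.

Every z-row coefficient is ≥ 0, so the tableau is optimal.

yes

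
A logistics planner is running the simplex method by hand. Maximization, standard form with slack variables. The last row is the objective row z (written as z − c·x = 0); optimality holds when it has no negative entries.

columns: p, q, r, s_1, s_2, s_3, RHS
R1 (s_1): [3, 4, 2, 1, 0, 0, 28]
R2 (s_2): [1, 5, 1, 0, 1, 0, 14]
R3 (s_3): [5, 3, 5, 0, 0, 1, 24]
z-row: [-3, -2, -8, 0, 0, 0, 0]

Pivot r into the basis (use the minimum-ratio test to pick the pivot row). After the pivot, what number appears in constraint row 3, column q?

3/5

Ratio test on column r — row 1: 28/2 = 14; row 2: 14/1 = 14; row 3: 24/5 = 24/5. Minimum is 24/5 at row 3 (s_3 leaves); pivot element 5.
Divide row 3 by 5; eliminate column r from the other rows.
In the new row 3, the q entry is the old entry divided by the pivot: 3/5 = 3/5.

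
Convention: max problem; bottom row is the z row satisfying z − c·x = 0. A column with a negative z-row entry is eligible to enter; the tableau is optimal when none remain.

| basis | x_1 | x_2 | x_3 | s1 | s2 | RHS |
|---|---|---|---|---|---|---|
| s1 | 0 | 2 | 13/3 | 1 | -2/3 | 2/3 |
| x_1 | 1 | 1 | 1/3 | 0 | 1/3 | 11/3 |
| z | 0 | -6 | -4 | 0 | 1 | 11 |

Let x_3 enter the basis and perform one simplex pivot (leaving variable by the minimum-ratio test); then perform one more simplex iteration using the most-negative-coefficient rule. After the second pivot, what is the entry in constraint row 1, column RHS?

Ratio test on column x_3 — row 1: (2/3)/(13/3) = 2/13; row 2: (11/3)/(1/3) = 11. Minimum is 2/13 at row 1 (s1 leaves); pivot element 13/3.
Divide row 1 by 13/3; eliminate column x_3 from the other rows.
Second iteration: most negative z-row entry is -54/13 in column x_2, so x_2 enters.
Ratio test on column x_2 — row 1: (2/13)/(6/13) = 1/3; row 2: (47/13)/(11/13) = 47/11. Minimum is 1/3 at row 1 (x_3 leaves); pivot element 6/13.
Divide row 1 by 6/13; eliminate column x_2 from the other rows.
After both pivots, the entry at constraint row 1, column RHS is 1/3.

1/3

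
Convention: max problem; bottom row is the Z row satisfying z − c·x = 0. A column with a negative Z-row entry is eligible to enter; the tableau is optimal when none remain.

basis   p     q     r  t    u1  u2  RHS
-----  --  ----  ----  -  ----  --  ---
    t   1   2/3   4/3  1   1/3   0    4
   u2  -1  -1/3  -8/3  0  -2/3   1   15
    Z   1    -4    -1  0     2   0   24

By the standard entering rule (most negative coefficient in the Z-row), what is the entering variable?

Negative Z-row entries: q: -4, r: -1.
The most negative is -4 in column q, so q enters.

q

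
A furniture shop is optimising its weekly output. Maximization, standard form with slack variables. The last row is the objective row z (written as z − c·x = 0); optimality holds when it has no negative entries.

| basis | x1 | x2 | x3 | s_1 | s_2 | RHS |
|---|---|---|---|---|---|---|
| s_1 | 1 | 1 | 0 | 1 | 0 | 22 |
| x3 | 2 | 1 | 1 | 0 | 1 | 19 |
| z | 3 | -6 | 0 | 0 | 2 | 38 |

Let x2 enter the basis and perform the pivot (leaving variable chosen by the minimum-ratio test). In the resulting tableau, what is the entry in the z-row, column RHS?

Ratio test on column x2 — row 1: 22/1 = 22; row 2: 19/1 = 19. Minimum is 19 at row 2 (x3 leaves); pivot element 1.
Divide row 2 by 1; eliminate column x2 from the other rows.
z-row update in column RHS: 38 − (-6)·19 = 152.

152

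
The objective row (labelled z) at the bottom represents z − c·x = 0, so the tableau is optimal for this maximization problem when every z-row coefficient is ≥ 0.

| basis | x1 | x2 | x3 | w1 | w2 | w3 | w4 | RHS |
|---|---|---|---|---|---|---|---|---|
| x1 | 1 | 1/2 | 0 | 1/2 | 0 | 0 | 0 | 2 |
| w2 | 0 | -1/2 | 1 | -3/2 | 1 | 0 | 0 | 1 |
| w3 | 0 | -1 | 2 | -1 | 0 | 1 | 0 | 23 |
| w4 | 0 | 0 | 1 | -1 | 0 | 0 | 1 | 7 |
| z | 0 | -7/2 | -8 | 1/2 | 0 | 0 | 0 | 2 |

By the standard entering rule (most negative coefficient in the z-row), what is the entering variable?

Negative z-row entries: x2: -7/2, x3: -8.
The most negative is -8 in column x3, so x3 enters.

x3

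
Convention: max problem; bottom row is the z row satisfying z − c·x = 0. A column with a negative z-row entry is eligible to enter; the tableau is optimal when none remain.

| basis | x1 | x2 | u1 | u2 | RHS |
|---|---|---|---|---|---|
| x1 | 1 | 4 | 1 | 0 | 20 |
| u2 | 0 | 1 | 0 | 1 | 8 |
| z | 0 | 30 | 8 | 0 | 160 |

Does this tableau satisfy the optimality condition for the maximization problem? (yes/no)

Every z-row coefficient is ≥ 0, so the tableau is optimal.

yes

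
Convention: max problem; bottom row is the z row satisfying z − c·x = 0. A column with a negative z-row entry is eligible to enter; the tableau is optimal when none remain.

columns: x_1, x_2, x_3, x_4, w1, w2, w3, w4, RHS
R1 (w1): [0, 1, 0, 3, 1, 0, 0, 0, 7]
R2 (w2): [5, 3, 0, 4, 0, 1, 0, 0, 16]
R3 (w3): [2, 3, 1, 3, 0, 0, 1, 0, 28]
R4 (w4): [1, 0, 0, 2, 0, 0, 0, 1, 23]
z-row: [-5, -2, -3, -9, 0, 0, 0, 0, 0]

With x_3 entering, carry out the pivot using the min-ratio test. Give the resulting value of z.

84

Ratio test on column x_3 — row 1: entry 0 ≤ 0; row 2: entry 0 ≤ 0; row 3: 28/1 = 28; row 4: entry 0 ≤ 0. Minimum is 28 at row 3 (w3 leaves); pivot element 1.
Pivot on row 3; the z-row RHS becomes 0 − (-3)·28 = 84.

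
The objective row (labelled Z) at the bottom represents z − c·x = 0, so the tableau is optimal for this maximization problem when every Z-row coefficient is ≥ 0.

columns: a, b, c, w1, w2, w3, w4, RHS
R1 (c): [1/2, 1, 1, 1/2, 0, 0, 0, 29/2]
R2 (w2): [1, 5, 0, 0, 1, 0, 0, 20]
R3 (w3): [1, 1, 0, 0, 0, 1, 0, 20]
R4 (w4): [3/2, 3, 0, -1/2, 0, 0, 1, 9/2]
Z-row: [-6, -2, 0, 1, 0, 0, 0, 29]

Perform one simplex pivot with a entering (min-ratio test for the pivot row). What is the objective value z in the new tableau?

47

Ratio test on column a — row 1: (29/2)/(1/2) = 29; row 2: 20/1 = 20; row 3: 20/1 = 20; row 4: (9/2)/(3/2) = 3. Minimum is 3 at row 4 (w4 leaves); pivot element 3/2.
Pivot on row 4; the Z-row RHS becomes 29 − (-6)·3 = 47.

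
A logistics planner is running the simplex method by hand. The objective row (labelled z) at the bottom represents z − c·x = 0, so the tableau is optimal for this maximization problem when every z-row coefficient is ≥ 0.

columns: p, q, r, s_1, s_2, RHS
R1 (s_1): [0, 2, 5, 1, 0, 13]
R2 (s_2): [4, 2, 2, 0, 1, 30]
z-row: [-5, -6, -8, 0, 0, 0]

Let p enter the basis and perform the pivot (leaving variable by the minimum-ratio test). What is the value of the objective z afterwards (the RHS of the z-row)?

75/2

Ratio test on column p — row 1: entry 0 ≤ 0; row 2: 30/4 = 15/2. Minimum is 15/2 at row 2 (s_2 leaves); pivot element 4.
Pivot on row 2; the z-row RHS becomes 0 − (-5)·(15/2) = 75/2.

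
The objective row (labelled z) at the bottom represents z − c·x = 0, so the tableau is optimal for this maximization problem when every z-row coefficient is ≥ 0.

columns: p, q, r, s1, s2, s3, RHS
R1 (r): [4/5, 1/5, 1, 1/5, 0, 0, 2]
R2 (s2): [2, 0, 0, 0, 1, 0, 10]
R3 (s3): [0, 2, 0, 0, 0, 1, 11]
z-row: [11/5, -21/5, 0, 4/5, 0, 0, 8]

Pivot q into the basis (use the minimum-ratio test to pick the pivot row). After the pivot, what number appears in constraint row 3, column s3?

1/2

Ratio test on column q — row 1: 2/(1/5) = 10; row 2: entry 0 ≤ 0; row 3: 11/2 = 11/2. Minimum is 11/2 at row 3 (s3 leaves); pivot element 2.
Divide row 3 by 2; eliminate column q from the other rows.
In the new row 3, the s3 entry is the old entry divided by the pivot: 1/2 = 1/2.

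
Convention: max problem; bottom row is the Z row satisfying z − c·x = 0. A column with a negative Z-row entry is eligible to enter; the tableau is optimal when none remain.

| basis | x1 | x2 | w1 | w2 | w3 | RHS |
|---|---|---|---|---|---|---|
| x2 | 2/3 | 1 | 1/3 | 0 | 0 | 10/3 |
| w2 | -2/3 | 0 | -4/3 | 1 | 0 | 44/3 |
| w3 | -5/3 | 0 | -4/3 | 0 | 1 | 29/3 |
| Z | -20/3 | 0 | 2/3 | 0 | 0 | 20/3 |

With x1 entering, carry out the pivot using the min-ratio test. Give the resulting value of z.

40

Ratio test on column x1 — row 1: (10/3)/(2/3) = 5; row 2: entry -2/3 ≤ 0; row 3: entry -5/3 ≤ 0. Minimum is 5 at row 1 (x2 leaves); pivot element 2/3.
Pivot on row 1; the Z-row RHS becomes 20/3 − (-20/3)·5 = 40.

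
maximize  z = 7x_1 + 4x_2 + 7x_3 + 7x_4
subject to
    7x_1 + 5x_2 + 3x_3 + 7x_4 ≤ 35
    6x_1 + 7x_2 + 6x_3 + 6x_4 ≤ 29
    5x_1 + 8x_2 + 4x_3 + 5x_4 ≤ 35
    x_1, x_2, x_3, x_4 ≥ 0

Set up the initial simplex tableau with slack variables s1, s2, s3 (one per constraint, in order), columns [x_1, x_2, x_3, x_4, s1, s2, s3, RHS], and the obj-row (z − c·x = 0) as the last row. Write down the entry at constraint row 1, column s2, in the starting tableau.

Slack s2 belongs to constraint 2; its column is the unit vector e_2, so the entry in row 1 is 0.

0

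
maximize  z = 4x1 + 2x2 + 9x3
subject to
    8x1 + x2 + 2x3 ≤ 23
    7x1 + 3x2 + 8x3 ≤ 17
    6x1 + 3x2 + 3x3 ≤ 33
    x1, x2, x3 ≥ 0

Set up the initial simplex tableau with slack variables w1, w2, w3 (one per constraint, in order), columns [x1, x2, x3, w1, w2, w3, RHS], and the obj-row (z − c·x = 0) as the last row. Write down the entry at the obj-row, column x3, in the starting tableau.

-9

The obj-row carries the negated objective coefficients: the x3 entry is -9.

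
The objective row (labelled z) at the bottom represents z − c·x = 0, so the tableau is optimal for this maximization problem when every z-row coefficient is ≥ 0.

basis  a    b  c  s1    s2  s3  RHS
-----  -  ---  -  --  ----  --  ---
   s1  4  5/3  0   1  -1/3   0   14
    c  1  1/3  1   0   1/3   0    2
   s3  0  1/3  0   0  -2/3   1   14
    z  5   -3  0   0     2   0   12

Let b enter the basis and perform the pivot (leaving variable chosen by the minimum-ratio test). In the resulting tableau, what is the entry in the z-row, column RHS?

Ratio test on column b — row 1: 14/(5/3) = 42/5; row 2: 2/(1/3) = 6; row 3: 14/(1/3) = 42. Minimum is 6 at row 2 (c leaves); pivot element 1/3.
Divide row 2 by 1/3; eliminate column b from the other rows.
z-row update in column RHS: 12 − (-3)·6 = 30.

30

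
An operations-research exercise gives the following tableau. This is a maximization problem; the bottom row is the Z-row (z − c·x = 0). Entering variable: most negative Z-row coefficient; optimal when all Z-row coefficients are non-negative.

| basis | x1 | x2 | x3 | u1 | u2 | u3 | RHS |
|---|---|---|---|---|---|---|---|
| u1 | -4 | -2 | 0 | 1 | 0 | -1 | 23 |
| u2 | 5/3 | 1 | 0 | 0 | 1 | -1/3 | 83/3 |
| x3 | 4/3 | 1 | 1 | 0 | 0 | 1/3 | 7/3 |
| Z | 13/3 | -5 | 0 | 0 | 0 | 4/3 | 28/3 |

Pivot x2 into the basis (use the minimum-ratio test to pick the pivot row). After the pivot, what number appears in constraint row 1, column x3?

Ratio test on column x2 — row 1: entry -2 ≤ 0; row 2: (83/3)/1 = 83/3; row 3: (7/3)/1 = 7/3. Minimum is 7/3 at row 3 (x3 leaves); pivot element 1.
Divide row 3 by 1; eliminate column x2 from the other rows.
Row 1 update in column x3: 0 − (-2)·1 = 2.

2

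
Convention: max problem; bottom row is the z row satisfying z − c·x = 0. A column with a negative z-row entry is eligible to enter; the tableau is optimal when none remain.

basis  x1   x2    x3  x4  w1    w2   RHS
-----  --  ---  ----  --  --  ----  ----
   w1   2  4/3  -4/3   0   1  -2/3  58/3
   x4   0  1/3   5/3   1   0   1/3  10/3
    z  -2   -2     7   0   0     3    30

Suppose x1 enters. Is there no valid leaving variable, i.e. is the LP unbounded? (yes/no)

Column x1 has positive entries in row(s) 1, so the ratio test bounds it — not unbounded.

no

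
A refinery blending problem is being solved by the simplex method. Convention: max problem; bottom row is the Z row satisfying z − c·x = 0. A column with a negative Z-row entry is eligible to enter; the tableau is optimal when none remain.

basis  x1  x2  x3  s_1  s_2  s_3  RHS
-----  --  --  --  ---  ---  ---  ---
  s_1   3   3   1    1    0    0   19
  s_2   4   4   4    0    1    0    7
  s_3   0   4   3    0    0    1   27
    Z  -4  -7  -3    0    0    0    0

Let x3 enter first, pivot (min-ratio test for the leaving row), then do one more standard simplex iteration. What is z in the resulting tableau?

Ratio test on column x3 — row 1: 19/1 = 19; row 2: 7/4 = 7/4; row 3: 27/3 = 9. Minimum is 7/4 at row 2 (s_2 leaves); pivot element 4.
Pivot on row 2; the Z-row RHS becomes 0 − (-3)·(7/4) = 21/4.
Next entering variable (most negative Z-row entry -4): x2.
Ratio test on column x2 — row 1: (69/4)/2 = 69/8; row 2: (7/4)/1 = 7/4; row 3: (87/4)/1 = 87/4. Minimum is 7/4 at row 2 (x3 leaves); pivot element 1.
After the second pivot the Z-row RHS is 21/4 − (-4)·(7/4) = 49/4.

49/4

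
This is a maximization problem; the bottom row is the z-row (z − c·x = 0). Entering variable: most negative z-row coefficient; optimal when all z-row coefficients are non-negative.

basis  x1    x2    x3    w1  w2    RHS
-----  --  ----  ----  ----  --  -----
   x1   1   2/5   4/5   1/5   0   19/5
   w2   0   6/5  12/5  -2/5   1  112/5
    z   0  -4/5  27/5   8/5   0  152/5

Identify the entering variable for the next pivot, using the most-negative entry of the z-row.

Negative z-row entries: x2: -4/5.
The most negative is -4/5 in column x2, so x2 enters.

x2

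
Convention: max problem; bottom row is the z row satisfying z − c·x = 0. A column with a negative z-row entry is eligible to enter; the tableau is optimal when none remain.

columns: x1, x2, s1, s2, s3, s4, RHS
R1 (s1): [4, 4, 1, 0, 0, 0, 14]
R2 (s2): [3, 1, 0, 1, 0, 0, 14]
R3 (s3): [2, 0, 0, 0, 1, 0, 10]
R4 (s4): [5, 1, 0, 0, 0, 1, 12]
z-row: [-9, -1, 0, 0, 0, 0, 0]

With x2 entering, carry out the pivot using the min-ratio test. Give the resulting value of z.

7/2

Ratio test on column x2 — row 1: 14/4 = 7/2; row 2: 14/1 = 14; row 3: entry 0 ≤ 0; row 4: 12/1 = 12. Minimum is 7/2 at row 1 (s1 leaves); pivot element 4.
Pivot on row 1; the z-row RHS becomes 0 − (-1)·(7/2) = 7/2.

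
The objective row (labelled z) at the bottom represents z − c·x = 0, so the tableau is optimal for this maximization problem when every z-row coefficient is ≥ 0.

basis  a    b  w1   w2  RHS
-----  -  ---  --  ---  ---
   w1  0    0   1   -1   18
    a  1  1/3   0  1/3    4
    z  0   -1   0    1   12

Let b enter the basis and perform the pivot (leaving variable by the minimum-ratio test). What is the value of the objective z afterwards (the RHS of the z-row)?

Ratio test on column b — row 1: entry 0 ≤ 0; row 2: 4/(1/3) = 12. Minimum is 12 at row 2 (a leaves); pivot element 1/3.
Pivot on row 2; the z-row RHS becomes 12 − (-1)·12 = 24.

24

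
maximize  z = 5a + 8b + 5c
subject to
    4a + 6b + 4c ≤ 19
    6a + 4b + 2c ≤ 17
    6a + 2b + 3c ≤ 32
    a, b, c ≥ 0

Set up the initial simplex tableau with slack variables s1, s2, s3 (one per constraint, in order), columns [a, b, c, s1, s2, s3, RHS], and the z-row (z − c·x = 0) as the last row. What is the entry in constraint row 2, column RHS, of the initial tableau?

The RHS of constraint 2 is b_2 = 17.

17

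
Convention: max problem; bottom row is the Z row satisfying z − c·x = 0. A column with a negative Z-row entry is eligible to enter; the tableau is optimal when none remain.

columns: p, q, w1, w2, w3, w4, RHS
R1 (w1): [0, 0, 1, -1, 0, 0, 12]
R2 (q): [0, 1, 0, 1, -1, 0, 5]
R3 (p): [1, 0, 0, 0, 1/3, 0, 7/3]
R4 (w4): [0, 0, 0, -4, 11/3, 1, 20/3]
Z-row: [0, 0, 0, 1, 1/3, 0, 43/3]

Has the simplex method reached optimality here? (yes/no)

yes

Every Z-row coefficient is ≥ 0, so the tableau is optimal.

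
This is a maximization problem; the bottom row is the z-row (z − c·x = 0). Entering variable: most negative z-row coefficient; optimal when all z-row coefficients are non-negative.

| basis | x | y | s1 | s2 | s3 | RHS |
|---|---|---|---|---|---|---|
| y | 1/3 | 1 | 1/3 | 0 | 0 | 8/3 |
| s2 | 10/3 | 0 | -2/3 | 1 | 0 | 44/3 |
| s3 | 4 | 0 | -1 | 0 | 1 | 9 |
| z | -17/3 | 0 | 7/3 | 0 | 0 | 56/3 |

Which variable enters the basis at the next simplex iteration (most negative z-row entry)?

Negative z-row entries: x: -17/3.
The most negative is -17/3 in column x, so x enters.

x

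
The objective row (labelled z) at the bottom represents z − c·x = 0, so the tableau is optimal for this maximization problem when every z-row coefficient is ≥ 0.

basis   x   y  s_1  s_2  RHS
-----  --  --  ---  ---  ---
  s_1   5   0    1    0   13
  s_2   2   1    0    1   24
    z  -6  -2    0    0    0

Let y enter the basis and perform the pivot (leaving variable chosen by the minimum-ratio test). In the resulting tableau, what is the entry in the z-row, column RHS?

48

Ratio test on column y — row 1: entry 0 ≤ 0; row 2: 24/1 = 24. Minimum is 24 at row 2 (s_2 leaves); pivot element 1.
Divide row 2 by 1; eliminate column y from the other rows.
z-row update in column RHS: 0 − (-2)·24 = 48.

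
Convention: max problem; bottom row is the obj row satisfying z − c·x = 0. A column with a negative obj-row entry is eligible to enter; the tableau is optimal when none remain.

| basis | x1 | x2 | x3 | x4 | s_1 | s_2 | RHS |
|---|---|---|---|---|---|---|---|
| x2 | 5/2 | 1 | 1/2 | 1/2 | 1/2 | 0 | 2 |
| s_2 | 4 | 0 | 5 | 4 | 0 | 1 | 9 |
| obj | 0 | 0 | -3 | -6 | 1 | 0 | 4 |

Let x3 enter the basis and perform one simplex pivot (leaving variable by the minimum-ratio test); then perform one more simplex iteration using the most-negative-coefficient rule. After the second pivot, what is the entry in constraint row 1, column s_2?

-1/8

Ratio test on column x3 — row 1: 2/(1/2) = 4; row 2: 9/5 = 9/5. Minimum is 9/5 at row 2 (s_2 leaves); pivot element 5.
Divide row 2 by 5; eliminate column x3 from the other rows.
Second iteration: most negative obj-row entry is -18/5 in column x4, so x4 enters.
Ratio test on column x4 — row 1: (11/10)/(1/10) = 11; row 2: (9/5)/(4/5) = 9/4. Minimum is 9/4 at row 2 (x3 leaves); pivot element 4/5.
Divide row 2 by 4/5; eliminate column x4 from the other rows.
After both pivots, the entry at constraint row 1, column s_2 is -1/8.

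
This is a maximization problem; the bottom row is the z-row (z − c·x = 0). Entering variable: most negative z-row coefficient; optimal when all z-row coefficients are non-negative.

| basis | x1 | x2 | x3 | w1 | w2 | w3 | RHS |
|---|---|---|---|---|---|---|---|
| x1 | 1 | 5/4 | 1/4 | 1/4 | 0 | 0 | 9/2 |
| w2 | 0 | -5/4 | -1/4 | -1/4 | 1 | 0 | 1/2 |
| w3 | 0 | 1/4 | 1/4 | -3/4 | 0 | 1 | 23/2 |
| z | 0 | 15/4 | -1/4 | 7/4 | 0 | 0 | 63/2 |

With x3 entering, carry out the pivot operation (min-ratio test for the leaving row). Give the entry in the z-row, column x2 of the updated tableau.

5

Ratio test on column x3 — row 1: (9/2)/(1/4) = 18; row 2: entry -1/4 ≤ 0; row 3: (23/2)/(1/4) = 46. Minimum is 18 at row 1 (x1 leaves); pivot element 1/4.
Divide row 1 by 1/4; eliminate column x3 from the other rows.
z-row update in column x2: 15/4 − (-1/4)·5 = 5.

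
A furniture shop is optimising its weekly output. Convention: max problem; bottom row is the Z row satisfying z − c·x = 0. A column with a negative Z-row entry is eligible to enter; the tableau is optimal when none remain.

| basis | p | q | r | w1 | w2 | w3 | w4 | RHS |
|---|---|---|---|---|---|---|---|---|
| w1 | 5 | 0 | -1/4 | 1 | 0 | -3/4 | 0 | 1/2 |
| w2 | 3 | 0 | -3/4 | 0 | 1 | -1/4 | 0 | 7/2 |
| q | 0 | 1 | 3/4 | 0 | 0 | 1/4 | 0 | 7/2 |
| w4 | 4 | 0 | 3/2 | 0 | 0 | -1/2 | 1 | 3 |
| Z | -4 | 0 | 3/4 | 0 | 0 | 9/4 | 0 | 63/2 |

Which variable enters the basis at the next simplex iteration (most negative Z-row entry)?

p

Negative Z-row entries: p: -4.
The most negative is -4 in column p, so p enters.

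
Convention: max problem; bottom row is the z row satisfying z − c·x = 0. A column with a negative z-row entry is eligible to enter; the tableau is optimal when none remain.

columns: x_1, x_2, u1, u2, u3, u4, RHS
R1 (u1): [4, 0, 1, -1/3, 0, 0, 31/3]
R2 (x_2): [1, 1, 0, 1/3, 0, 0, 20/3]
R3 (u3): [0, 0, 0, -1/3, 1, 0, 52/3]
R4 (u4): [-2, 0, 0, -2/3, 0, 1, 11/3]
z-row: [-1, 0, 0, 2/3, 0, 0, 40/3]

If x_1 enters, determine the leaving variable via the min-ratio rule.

u1

Column x_1 entries and ratios — u1: (31/3)/4 = 31/12; x_2: (20/3)/1 = 20/3; u3: 0 ≤ 0, skip; u4: -2 ≤ 0, skip.
Smallest ratio is 31/12 in the row of u1, so u1 leaves.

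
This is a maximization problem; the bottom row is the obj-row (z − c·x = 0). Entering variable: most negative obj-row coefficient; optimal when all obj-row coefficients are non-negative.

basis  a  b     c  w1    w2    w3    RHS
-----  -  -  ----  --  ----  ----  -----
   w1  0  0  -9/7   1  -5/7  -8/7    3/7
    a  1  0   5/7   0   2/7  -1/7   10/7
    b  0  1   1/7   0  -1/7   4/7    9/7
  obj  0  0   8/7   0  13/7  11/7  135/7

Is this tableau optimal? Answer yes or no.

yes

Every obj-row coefficient is ≥ 0, so the tableau is optimal.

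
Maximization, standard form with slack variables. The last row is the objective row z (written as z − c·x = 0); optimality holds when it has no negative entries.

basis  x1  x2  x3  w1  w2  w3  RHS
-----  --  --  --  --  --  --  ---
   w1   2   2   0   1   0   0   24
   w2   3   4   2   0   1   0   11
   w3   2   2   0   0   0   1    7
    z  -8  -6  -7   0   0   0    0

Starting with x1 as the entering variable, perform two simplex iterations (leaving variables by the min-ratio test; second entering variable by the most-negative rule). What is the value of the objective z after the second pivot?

119/4

Ratio test on column x1 — row 1: 24/2 = 12; row 2: 11/3 = 11/3; row 3: 7/2 = 7/2. Minimum is 7/2 at row 3 (w3 leaves); pivot element 2.
Pivot on row 3; the z-row RHS becomes 0 − (-8)·(7/2) = 28.
Next entering variable (most negative z-row entry -7): x3.
Ratio test on column x3 — row 1: entry 0 ≤ 0; row 2: (1/2)/2 = 1/4; row 3: entry 0 ≤ 0. Minimum is 1/4 at row 2 (w2 leaves); pivot element 2.
After the second pivot the z-row RHS is 28 − (-7)·(1/4) = 119/4.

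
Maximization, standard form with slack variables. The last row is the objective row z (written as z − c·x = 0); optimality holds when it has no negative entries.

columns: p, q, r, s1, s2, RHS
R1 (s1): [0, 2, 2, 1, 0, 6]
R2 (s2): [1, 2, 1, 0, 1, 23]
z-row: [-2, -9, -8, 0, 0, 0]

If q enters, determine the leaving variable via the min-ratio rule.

Column q entries and ratios — s1: 6/2 = 3; s2: 23/2 = 23/2.
Smallest ratio is 3 in the row of s1, so s1 leaves.

s1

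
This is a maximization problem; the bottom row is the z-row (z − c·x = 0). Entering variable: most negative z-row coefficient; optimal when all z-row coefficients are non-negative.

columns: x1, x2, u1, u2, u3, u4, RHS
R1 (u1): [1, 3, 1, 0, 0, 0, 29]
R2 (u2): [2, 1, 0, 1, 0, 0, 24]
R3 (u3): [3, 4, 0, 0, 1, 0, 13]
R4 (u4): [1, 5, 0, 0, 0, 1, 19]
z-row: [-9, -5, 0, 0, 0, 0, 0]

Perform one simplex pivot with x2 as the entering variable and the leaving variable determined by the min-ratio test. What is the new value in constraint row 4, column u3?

-5/4

Ratio test on column x2 — row 1: 29/3 = 29/3; row 2: 24/1 = 24; row 3: 13/4 = 13/4; row 4: 19/5 = 19/5. Minimum is 13/4 at row 3 (u3 leaves); pivot element 4.
Divide row 3 by 4; eliminate column x2 from the other rows.
Row 4 update in column u3: 0 − 5·(1/4) = -5/4.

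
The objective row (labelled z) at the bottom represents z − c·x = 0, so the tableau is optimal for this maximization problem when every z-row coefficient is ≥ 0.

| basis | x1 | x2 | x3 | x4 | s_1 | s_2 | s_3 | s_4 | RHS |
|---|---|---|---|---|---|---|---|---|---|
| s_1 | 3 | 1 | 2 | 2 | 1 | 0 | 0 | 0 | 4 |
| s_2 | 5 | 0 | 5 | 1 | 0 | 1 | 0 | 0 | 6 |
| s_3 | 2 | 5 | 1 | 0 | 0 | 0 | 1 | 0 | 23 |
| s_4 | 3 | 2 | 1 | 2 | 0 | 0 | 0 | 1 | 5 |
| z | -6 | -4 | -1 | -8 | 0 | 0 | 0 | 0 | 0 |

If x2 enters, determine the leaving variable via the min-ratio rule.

Column x2 entries and ratios — s_1: 4/1 = 4; s_2: 0 ≤ 0, skip; s_3: 23/5 = 23/5; s_4: 5/2 = 5/2.
Smallest ratio is 5/2 in the row of s_4, so s_4 leaves.

s_4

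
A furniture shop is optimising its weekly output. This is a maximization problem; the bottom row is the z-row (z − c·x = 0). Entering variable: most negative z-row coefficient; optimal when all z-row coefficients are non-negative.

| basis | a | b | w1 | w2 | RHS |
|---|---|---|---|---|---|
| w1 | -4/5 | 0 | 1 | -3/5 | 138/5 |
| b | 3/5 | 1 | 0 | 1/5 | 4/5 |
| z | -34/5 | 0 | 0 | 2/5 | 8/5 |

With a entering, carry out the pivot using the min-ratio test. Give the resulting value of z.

Ratio test on column a — row 1: entry -4/5 ≤ 0; row 2: (4/5)/(3/5) = 4/3. Minimum is 4/3 at row 2 (b leaves); pivot element 3/5.
Pivot on row 2; the z-row RHS becomes 8/5 − (-34/5)·(4/3) = 32/3.

32/3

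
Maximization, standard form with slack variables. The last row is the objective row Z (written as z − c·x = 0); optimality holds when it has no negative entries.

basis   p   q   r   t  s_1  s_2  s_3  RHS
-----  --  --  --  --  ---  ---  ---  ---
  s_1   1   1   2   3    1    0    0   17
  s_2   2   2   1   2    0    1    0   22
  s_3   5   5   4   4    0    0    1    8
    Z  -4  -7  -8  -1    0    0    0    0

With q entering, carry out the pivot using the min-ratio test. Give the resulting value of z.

Ratio test on column q — row 1: 17/1 = 17; row 2: 22/2 = 11; row 3: 8/5 = 8/5. Minimum is 8/5 at row 3 (s_3 leaves); pivot element 5.
Pivot on row 3; the Z-row RHS becomes 0 − (-7)·(8/5) = 56/5.

56/5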